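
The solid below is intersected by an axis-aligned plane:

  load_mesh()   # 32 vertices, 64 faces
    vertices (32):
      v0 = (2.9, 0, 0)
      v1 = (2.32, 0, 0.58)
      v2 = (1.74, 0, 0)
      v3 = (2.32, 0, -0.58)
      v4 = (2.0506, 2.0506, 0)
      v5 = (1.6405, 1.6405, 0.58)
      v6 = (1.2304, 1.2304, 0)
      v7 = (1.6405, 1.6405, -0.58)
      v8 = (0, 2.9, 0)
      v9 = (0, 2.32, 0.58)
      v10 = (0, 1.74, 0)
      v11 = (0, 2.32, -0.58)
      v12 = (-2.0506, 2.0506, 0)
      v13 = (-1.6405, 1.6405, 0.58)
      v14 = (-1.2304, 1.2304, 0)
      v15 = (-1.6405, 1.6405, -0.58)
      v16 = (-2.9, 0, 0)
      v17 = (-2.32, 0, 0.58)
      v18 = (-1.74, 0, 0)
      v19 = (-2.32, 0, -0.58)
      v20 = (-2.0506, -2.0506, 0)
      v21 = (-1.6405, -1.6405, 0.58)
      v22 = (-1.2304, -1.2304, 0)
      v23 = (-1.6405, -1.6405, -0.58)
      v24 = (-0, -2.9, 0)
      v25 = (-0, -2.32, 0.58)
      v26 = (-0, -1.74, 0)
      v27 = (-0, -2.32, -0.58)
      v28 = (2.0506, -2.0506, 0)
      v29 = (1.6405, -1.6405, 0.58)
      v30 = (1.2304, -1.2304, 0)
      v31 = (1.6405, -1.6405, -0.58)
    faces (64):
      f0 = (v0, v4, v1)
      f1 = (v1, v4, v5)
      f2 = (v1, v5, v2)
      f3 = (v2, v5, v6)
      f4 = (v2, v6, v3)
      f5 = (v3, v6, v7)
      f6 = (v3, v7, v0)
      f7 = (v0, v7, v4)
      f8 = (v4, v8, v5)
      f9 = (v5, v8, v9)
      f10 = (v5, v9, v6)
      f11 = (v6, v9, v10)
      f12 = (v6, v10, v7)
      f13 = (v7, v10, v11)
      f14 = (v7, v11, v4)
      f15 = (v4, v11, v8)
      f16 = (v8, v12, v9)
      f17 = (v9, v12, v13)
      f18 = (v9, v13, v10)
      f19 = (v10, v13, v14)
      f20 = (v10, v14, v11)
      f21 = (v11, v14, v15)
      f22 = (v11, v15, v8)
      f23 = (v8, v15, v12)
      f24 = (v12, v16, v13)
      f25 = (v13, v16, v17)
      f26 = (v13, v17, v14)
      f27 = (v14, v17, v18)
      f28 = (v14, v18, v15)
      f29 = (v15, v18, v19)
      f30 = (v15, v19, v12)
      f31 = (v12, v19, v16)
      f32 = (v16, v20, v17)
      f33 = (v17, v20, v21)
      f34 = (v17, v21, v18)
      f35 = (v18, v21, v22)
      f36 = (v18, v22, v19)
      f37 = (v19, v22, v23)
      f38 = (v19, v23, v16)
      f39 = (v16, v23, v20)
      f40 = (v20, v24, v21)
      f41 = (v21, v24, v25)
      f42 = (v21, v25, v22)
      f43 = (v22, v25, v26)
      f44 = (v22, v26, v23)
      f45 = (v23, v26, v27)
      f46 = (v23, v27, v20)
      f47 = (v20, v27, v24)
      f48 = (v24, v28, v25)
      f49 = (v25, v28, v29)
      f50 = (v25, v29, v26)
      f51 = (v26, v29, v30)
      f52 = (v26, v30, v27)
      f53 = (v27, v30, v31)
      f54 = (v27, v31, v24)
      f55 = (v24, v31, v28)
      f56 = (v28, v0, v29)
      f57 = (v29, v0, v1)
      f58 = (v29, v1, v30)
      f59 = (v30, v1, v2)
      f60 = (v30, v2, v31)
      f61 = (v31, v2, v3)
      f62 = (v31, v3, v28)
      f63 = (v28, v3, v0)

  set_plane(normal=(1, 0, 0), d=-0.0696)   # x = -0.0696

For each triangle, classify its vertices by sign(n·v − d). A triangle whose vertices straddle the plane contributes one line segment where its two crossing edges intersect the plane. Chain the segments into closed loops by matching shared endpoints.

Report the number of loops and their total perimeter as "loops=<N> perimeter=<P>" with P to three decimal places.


loops=2 perimeter=6.562

Straddling triangles (16 of 64):
  (v8,v12,v9) [+-+] → (-0.0696, 2.87117, 0)–(-0.0696, 2.31086, 0.560314)  len=0.7924
  (v9,v12,v13) [+--] → (-0.0696, 2.31086, 0.560314)–(-0.0696, 2.29117, 0.58)  len=0.0278
  (v9,v13,v10) [+-+] → (-0.0696, 2.29117, 0.58)–(-0.0696, 1.73578, 0.0246071)  len=0.7854
  (v10,v13,v14) [+--] → (-0.0696, 1.73578, 0.0246071)–(-0.0696, 1.71117, 0)  len=0.0348
  (v10,v14,v11) [+-+] → (-0.0696, 1.71117, 0)–(-0.0696, 2.25836, -0.547191)  len=0.7738
  (v11,v14,v15) [+--] → (-0.0696, 2.25836, -0.547191)–(-0.0696, 2.29117, -0.58)  len=0.0464
  (v11,v15,v8) [+-+] → (-0.0696, 2.29117, -0.58)–(-0.0696, 2.84656, -0.0246071)  len=0.7854
  (v8,v15,v12) [+--] → (-0.0696, 2.84656, -0.0246071)–(-0.0696, 2.87117, 0)  len=0.0348
  (v20,v24,v21) [-+-] → (-0.0696, -2.87117, 0)–(-0.0696, -2.84656, 0.0246071)  len=0.0348
  (v21,v24,v25) [-++] → (-0.0696, -2.84656, 0.0246071)–(-0.0696, -2.29117, 0.58)  len=0.7854
  (v21,v25,v22) [-+-] → (-0.0696, -2.29117, 0.58)–(-0.0696, -2.25836, 0.547191)  len=0.0464
  (v22,v25,v26) [-++] → (-0.0696, -2.25836, 0.547191)–(-0.0696, -1.71117, 0)  len=0.7738
  (v22,v26,v23) [-+-] → (-0.0696, -1.71117, 0)–(-0.0696, -1.73578, -0.0246071)  len=0.0348
  (v23,v26,v27) [-++] → (-0.0696, -1.73578, -0.0246071)–(-0.0696, -2.29117, -0.58)  len=0.7854
  (v23,v27,v20) [-+-] → (-0.0696, -2.29117, -0.58)–(-0.0696, -2.31086, -0.560314)  len=0.0278
  (v20,v27,v24) [-++] → (-0.0696, -2.31086, -0.560314)–(-0.0696, -2.87117, 0)  len=0.7924

Chained into 2 loop(s):
  loop 1: 8 segments, perimeter = 3.2810
  loop 2: 8 segments, perimeter = 3.2810
Total perimeter = 6.562


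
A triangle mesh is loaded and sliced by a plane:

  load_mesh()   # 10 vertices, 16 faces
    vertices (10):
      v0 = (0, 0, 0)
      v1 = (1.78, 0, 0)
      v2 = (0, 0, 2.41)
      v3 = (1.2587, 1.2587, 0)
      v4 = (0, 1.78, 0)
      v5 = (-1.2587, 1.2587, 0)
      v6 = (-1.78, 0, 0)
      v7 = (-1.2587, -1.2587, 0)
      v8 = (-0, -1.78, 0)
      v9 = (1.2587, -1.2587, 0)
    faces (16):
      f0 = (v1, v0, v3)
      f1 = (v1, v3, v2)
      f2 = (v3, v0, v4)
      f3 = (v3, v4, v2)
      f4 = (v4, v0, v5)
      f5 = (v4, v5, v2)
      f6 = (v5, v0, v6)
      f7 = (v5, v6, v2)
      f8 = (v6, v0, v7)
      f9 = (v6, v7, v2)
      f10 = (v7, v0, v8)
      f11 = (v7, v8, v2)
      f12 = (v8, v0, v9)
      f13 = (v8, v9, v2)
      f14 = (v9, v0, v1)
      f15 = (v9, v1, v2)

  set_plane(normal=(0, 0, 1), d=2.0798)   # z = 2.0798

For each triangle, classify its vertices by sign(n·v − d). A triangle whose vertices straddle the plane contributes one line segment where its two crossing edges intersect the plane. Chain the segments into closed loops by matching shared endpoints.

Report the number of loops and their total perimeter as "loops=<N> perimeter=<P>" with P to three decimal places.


Straddling triangles (8 of 16):
  (v1,v3,v2) [--+] → (0.172458, 0.172458, 2.0798)–(0.243882, 0, 2.0798)  len=0.1867
  (v3,v4,v2) [--+] → (0, 0.243882, 2.0798)–(0.172458, 0.172458, 2.0798)  len=0.1867
  (v4,v5,v2) [--+] → (-0.172458, 0.172458, 2.0798)–(0, 0.243882, 2.0798)  len=0.1867
  (v5,v6,v2) [--+] → (-0.243882, 0, 2.0798)–(-0.172458, 0.172458, 2.0798)  len=0.1867
  (v6,v7,v2) [--+] → (-0.172458, -0.172458, 2.0798)–(-0.243882, 0, 2.0798)  len=0.1867
  (v7,v8,v2) [--+] → (0, -0.243882, 2.0798)–(-0.172458, -0.172458, 2.0798)  len=0.1867
  (v8,v9,v2) [--+] → (0.172458, -0.172458, 2.0798)–(0, -0.243882, 2.0798)  len=0.1867
  (v9,v1,v2) [--+] → (0.243882, 0, 2.0798)–(0.172458, -0.172458, 2.0798)  len=0.1867

Chained into 1 loop(s):
  loop 1: 8 segments, perimeter = 1.4933
Total perimeter = 1.493

loops=1 perimeter=1.493


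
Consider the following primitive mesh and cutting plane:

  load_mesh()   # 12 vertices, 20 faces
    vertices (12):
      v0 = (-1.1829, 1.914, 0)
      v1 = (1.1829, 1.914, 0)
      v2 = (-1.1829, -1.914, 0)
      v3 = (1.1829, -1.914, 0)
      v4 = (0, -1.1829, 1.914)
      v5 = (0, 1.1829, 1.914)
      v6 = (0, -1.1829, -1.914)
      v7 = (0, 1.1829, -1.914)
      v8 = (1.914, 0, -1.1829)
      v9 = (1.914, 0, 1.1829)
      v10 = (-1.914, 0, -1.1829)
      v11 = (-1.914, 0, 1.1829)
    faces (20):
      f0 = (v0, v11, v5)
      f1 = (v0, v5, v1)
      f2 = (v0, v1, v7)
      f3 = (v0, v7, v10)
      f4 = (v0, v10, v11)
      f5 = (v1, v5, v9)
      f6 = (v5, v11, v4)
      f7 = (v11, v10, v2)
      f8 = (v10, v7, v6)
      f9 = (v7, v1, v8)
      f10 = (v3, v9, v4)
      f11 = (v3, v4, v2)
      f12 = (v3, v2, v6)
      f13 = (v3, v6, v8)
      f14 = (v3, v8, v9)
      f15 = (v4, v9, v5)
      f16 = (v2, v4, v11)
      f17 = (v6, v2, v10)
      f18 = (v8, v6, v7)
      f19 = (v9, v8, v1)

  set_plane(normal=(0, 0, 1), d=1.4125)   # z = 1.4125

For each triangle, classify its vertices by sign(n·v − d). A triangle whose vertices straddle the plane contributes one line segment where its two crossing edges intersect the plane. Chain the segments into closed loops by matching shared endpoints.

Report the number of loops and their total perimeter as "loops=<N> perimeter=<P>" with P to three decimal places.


Straddling triangles (8 of 20):
  (v0,v11,v5) [--+] → (-1.31291, 0.371487, 1.4125)–(-0.30994, 1.37446, 1.4125)  len=1.4184
  (v0,v5,v1) [-+-] → (-0.30994, 1.37446, 1.4125)–(0.30994, 1.37446, 1.4125)  len=0.6199
  (v1,v5,v9) [-+-] → (0.30994, 1.37446, 1.4125)–(1.31291, 0.371487, 1.4125)  len=1.4184
  (v5,v11,v4) [+-+] → (-1.31291, 0.371487, 1.4125)–(-1.31291, -0.371487, 1.4125)  len=0.7430
  (v3,v9,v4) [--+] → (1.31291, -0.371487, 1.4125)–(0.30994, -1.37446, 1.4125)  len=1.4184
  (v3,v4,v2) [-+-] → (0.30994, -1.37446, 1.4125)–(-0.30994, -1.37446, 1.4125)  len=0.6199
  (v4,v9,v5) [+-+] → (1.31291, -0.371487, 1.4125)–(1.31291, 0.371487, 1.4125)  len=0.7430
  (v2,v4,v11) [-+-] → (-0.30994, -1.37446, 1.4125)–(-1.31291, -0.371487, 1.4125)  len=1.4184

Chained into 1 loop(s):
  loop 1: 8 segments, perimeter = 8.3994
Total perimeter = 8.399

loops=1 perimeter=8.399


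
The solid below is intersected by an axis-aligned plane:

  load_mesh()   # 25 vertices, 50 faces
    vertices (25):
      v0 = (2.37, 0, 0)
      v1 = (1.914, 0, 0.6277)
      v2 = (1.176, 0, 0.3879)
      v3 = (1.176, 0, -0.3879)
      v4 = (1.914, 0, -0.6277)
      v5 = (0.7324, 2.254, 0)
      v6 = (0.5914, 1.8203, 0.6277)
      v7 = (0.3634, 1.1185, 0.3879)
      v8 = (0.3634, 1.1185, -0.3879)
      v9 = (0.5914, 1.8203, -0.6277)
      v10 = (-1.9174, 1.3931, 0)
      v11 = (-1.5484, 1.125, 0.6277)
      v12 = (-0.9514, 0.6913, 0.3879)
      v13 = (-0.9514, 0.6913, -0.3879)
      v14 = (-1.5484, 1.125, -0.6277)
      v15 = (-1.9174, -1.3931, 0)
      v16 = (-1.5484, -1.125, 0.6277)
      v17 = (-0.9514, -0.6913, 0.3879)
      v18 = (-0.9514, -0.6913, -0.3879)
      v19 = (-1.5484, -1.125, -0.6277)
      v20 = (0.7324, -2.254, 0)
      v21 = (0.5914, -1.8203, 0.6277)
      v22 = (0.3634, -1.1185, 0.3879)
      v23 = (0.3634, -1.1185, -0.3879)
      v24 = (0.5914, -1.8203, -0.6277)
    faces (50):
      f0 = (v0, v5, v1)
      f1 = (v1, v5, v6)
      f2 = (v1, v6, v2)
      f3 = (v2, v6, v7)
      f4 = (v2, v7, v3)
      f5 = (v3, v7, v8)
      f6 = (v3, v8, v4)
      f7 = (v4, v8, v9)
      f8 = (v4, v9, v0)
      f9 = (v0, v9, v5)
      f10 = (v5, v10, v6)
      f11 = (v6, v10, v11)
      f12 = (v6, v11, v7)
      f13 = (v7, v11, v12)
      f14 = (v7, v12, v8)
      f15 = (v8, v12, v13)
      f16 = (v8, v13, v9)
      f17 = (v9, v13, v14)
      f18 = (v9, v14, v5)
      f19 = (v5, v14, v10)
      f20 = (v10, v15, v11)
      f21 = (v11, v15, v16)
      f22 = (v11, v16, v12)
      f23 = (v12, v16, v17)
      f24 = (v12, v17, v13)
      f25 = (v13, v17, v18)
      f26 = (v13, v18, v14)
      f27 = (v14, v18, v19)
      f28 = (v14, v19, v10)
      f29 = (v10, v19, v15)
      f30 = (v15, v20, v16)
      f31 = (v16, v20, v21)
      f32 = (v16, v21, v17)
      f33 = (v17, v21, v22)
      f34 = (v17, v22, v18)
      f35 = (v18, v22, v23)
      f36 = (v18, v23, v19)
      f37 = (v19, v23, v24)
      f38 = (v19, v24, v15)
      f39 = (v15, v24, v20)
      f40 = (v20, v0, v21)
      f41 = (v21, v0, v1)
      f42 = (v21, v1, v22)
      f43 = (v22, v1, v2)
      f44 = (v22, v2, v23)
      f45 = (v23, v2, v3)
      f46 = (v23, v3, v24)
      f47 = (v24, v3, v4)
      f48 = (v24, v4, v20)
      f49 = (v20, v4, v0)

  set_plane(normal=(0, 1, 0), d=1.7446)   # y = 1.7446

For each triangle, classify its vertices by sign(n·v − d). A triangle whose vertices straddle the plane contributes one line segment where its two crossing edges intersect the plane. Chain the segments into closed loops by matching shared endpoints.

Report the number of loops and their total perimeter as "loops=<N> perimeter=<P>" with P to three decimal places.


loops=1 perimeter=4.837

Straddling triangles (14 of 50):
  (v0,v5,v1) [-+-] → (1.10249, 1.7446, 0)–(0.99944, 1.7446, 0.141859)  len=0.1753
  (v1,v5,v6) [-++] → (0.99944, 1.7446, 0.141859)–(0.646402, 1.7446, 0.6277)  len=0.6006
  (v1,v6,v2) [-+-] → (0.646402, 1.7446, 0.6277)–(0.615711, 1.7446, 0.617728)  len=0.0323
  (v2,v6,v7) [-+-] → (0.615711, 1.7446, 0.617728)–(0.566807, 1.7446, 0.601834)  len=0.0514
  (v4,v8,v9) [--+] → (0.566807, 1.7446, -0.601834)–(0.646402, 1.7446, -0.6277)  len=0.0837
  (v4,v9,v0) [-+-] → (0.646402, 1.7446, -0.6277)–(0.665366, 1.7446, -0.601596)  len=0.0323
  (v0,v9,v5) [-++] → (0.665366, 1.7446, -0.601596)–(1.10249, 1.7446, 0)  len=0.7436
  (v5,v10,v6) [+-+] → (-0.835503, 1.7446, 0)–(0.14684, 1.7446, 0.516471)  len=1.1098
  (v6,v10,v11) [+--] → (0.14684, 1.7446, 0.516471)–(0.358432, 1.7446, 0.6277)  len=0.2390
  (v6,v11,v7) [+--] → (0.358432, 1.7446, 0.6277)–(0.566807, 1.7446, 0.601834)  len=0.2100
  (v8,v13,v9) [--+] → (0.487955, 1.7446, -0.611621)–(0.566807, 1.7446, -0.601834)  len=0.0795
  (v9,v13,v14) [+--] → (0.487955, 1.7446, -0.611621)–(0.358432, 1.7446, -0.6277)  len=0.1305
  (v9,v14,v5) [+-+] → (0.358432, 1.7446, -0.6277)–(-0.296687, 1.7446, -0.283216)  len=0.7402
  (v5,v14,v10) [+--] → (-0.296687, 1.7446, -0.283216)–(-0.835503, 1.7446, 0)  len=0.6087

Chained into 1 loop(s):
  loop 1: 14 segments, perimeter = 4.8369
Total perimeter = 4.837


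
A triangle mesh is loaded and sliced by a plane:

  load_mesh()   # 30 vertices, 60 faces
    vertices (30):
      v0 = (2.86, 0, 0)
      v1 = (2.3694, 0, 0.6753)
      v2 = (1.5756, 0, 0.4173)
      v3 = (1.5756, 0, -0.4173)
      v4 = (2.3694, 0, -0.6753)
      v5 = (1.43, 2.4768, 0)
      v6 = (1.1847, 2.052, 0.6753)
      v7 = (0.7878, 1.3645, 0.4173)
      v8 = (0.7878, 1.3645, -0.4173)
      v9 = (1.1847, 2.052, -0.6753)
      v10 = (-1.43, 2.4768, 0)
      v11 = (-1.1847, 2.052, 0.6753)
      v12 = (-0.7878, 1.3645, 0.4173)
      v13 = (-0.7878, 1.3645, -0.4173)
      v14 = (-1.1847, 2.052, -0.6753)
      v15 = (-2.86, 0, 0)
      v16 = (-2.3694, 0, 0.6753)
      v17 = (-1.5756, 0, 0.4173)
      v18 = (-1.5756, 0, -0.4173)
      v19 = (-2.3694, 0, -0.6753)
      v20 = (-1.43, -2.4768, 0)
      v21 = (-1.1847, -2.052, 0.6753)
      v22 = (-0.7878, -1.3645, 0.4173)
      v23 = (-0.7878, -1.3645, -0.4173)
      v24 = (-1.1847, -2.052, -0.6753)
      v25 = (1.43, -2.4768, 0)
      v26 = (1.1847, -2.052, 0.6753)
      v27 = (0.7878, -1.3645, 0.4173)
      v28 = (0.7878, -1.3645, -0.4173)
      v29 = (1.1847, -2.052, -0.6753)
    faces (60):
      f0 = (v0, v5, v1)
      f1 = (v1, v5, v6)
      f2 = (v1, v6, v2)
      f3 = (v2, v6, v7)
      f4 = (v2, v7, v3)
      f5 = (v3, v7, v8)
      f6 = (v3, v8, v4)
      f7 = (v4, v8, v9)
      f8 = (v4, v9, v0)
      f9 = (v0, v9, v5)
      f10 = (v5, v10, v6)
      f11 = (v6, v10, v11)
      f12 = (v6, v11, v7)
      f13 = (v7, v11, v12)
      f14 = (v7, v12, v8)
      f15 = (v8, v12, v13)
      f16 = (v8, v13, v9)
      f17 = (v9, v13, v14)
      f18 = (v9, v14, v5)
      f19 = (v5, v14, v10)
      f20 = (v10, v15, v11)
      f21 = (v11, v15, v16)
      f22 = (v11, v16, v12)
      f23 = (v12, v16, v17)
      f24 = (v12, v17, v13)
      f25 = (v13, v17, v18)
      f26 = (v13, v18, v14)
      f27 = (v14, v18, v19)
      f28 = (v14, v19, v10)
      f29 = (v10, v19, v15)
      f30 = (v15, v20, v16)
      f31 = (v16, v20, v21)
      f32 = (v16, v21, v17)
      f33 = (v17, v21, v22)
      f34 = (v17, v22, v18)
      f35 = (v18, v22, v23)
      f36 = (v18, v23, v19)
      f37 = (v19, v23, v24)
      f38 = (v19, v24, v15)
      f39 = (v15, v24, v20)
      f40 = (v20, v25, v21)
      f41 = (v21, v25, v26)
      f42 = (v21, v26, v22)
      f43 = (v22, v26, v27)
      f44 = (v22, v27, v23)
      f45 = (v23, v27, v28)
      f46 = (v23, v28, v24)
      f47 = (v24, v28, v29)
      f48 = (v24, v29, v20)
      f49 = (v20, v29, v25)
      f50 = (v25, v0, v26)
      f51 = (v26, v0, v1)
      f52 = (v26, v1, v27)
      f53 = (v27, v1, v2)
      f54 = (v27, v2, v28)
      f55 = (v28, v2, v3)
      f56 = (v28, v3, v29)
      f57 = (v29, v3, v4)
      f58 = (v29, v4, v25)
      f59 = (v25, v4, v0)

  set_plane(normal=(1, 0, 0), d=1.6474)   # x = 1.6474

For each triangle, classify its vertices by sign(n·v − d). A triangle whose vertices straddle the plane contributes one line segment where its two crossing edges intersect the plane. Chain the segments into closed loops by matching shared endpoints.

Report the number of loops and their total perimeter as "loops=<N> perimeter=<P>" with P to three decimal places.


Straddling triangles (14 of 60):
  (v0,v5,v1) [+-+] → (1.6474, 2.10026, 0)–(1.6474, 1.90361, 0.156281)  len=0.2512
  (v1,v5,v6) [+--] → (1.6474, 1.90361, 0.156281)–(1.6474, 1.25056, 0.6753)  len=0.8342
  (v1,v6,v2) [+--] → (1.6474, 1.25056, 0.6753)–(1.6474, 0, 0.440636)  len=1.2724
  (v3,v8,v4) [--+] → (1.6474, 0.622894, -0.557523)–(1.6474, 0, -0.440636)  len=0.6338
  (v4,v8,v9) [+--] → (1.6474, 0.622894, -0.557523)–(1.6474, 1.25056, -0.6753)  len=0.6386
  (v4,v9,v0) [+-+] → (1.6474, 1.25056, -0.6753)–(1.6474, 1.48526, -0.488789)  len=0.2998
  (v0,v9,v5) [+--] → (1.6474, 1.48526, -0.488789)–(1.6474, 2.10026, 0)  len=0.7856
  (v25,v0,v26) [-+-] → (1.6474, -2.10026, 0)–(1.6474, -1.48526, 0.488789)  len=0.7856
  (v26,v0,v1) [-++] → (1.6474, -1.48526, 0.488789)–(1.6474, -1.25056, 0.6753)  len=0.2998
  (v26,v1,v27) [-+-] → (1.6474, -1.25056, 0.6753)–(1.6474, -0.622894, 0.557523)  len=0.6386
  (v27,v1,v2) [-+-] → (1.6474, -0.622894, 0.557523)–(1.6474, 0, 0.440636)  len=0.6338
  (v29,v3,v4) [--+] → (1.6474, 0, -0.440636)–(1.6474, -1.25056, -0.6753)  len=1.2724
  (v29,v4,v25) [-+-] → (1.6474, -1.25056, -0.6753)–(1.6474, -1.90361, -0.156281)  len=0.8342
  (v25,v4,v0) [-++] → (1.6474, -1.90361, -0.156281)–(1.6474, -2.10026, 0)  len=0.2512

Chained into 1 loop(s):
  loop 1: 14 segments, perimeter = 9.4310
Total perimeter = 9.431

loops=1 perimeter=9.431


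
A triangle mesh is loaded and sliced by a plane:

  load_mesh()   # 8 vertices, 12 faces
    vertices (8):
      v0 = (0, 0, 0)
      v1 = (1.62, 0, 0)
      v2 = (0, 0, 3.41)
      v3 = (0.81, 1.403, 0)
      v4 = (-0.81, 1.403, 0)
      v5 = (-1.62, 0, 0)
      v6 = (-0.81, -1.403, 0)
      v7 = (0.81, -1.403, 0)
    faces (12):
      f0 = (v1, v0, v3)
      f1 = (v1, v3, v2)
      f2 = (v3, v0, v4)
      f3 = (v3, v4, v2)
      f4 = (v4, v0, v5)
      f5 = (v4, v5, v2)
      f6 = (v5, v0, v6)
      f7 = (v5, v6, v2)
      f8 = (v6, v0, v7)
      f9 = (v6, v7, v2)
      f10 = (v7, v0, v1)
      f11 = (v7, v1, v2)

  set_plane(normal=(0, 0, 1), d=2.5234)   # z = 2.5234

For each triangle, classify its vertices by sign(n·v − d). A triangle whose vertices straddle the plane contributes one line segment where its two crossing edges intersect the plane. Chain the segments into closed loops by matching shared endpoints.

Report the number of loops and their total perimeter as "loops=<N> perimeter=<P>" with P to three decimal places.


Straddling triangles (6 of 12):
  (v1,v3,v2) [--+] → (0.2106, 0.36478, 2.5234)–(0.4212, 0, 2.5234)  len=0.4212
  (v3,v4,v2) [--+] → (-0.2106, 0.36478, 2.5234)–(0.2106, 0.36478, 2.5234)  len=0.4212
  (v4,v5,v2) [--+] → (-0.4212, 0, 2.5234)–(-0.2106, 0.36478, 2.5234)  len=0.4212
  (v5,v6,v2) [--+] → (-0.2106, -0.36478, 2.5234)–(-0.4212, 0, 2.5234)  len=0.4212
  (v6,v7,v2) [--+] → (0.2106, -0.36478, 2.5234)–(-0.2106, -0.36478, 2.5234)  len=0.4212
  (v7,v1,v2) [--+] → (0.4212, 0, 2.5234)–(0.2106, -0.36478, 2.5234)  len=0.4212

Chained into 1 loop(s):
  loop 1: 6 segments, perimeter = 2.5272
Total perimeter = 2.527

loops=1 perimeter=2.527


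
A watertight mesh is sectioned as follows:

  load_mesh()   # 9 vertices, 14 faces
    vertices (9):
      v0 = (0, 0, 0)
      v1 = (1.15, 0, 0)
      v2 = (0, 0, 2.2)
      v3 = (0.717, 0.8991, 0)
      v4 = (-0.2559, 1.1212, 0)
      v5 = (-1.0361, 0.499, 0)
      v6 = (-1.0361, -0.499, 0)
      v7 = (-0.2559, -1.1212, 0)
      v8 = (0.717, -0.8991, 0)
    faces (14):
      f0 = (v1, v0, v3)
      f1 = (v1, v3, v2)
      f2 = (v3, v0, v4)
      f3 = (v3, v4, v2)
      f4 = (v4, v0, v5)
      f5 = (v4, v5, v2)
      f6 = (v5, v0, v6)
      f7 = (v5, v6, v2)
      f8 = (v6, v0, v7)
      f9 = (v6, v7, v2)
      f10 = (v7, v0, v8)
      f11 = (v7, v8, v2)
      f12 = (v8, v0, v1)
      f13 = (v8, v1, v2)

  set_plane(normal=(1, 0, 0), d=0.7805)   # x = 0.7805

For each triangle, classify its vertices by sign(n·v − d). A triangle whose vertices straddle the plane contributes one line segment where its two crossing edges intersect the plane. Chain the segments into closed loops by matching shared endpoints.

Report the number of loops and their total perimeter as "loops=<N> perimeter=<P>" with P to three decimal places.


Straddling triangles (4 of 14):
  (v1,v0,v3) [+--] → (0.7805, 0, 0)–(0.7805, 0.767246, 0)  len=0.7672
  (v1,v3,v2) [+--] → (0.7805, 0.767246, 0)–(0.7805, 0, 0.70687)  len=1.0432
  (v8,v0,v1) [--+] → (0.7805, 0, 0)–(0.7805, -0.767246, 0)  len=0.7672
  (v8,v1,v2) [-+-] → (0.7805, -0.767246, 0)–(0.7805, 0, 0.70687)  len=1.0432

Chained into 1 loop(s):
  loop 1: 4 segments, perimeter = 3.6210
Total perimeter = 3.621

loops=1 perimeter=3.621


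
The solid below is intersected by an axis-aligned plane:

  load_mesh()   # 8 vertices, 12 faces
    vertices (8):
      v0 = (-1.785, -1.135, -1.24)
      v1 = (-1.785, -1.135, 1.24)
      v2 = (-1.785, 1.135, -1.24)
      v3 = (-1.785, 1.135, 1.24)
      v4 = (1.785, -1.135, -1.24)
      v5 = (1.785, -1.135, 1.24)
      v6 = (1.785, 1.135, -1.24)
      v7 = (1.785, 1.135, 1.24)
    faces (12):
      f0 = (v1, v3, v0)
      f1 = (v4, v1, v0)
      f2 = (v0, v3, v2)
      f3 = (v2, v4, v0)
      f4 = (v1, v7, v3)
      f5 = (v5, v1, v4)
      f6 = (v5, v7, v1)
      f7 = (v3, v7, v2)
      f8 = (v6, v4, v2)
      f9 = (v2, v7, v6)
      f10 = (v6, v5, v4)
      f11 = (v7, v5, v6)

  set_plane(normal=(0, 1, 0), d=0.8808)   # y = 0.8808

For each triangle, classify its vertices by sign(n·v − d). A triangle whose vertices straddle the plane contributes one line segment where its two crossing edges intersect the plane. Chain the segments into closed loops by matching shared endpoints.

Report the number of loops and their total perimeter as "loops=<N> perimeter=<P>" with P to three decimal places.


Straddling triangles (8 of 12):
  (v1,v3,v0) [-+-] → (-1.785, 0.8808, 1.24)–(-1.785, 0.8808, 0.962284)  len=0.2777
  (v0,v3,v2) [-++] → (-1.785, 0.8808, 0.962284)–(-1.785, 0.8808, -1.24)  len=2.2023
  (v2,v4,v0) [+--] → (-1.38522, 0.8808, -1.24)–(-1.785, 0.8808, -1.24)  len=0.3998
  (v1,v7,v3) [-++] → (1.38522, 0.8808, 1.24)–(-1.785, 0.8808, 1.24)  len=3.1702
  (v5,v7,v1) [-+-] → (1.785, 0.8808, 1.24)–(1.38522, 0.8808, 1.24)  len=0.3998
  (v6,v4,v2) [+-+] → (1.785, 0.8808, -1.24)–(-1.38522, 0.8808, -1.24)  len=3.1702
  (v6,v5,v4) [+--] → (1.785, 0.8808, -0.962284)–(1.785, 0.8808, -1.24)  len=0.2777
  (v7,v5,v6) [+-+] → (1.785, 0.8808, 1.24)–(1.785, 0.8808, -0.962284)  len=2.2023

Chained into 1 loop(s):
  loop 1: 8 segments, perimeter = 12.1000
Total perimeter = 12.100

loops=1 perimeter=12.100


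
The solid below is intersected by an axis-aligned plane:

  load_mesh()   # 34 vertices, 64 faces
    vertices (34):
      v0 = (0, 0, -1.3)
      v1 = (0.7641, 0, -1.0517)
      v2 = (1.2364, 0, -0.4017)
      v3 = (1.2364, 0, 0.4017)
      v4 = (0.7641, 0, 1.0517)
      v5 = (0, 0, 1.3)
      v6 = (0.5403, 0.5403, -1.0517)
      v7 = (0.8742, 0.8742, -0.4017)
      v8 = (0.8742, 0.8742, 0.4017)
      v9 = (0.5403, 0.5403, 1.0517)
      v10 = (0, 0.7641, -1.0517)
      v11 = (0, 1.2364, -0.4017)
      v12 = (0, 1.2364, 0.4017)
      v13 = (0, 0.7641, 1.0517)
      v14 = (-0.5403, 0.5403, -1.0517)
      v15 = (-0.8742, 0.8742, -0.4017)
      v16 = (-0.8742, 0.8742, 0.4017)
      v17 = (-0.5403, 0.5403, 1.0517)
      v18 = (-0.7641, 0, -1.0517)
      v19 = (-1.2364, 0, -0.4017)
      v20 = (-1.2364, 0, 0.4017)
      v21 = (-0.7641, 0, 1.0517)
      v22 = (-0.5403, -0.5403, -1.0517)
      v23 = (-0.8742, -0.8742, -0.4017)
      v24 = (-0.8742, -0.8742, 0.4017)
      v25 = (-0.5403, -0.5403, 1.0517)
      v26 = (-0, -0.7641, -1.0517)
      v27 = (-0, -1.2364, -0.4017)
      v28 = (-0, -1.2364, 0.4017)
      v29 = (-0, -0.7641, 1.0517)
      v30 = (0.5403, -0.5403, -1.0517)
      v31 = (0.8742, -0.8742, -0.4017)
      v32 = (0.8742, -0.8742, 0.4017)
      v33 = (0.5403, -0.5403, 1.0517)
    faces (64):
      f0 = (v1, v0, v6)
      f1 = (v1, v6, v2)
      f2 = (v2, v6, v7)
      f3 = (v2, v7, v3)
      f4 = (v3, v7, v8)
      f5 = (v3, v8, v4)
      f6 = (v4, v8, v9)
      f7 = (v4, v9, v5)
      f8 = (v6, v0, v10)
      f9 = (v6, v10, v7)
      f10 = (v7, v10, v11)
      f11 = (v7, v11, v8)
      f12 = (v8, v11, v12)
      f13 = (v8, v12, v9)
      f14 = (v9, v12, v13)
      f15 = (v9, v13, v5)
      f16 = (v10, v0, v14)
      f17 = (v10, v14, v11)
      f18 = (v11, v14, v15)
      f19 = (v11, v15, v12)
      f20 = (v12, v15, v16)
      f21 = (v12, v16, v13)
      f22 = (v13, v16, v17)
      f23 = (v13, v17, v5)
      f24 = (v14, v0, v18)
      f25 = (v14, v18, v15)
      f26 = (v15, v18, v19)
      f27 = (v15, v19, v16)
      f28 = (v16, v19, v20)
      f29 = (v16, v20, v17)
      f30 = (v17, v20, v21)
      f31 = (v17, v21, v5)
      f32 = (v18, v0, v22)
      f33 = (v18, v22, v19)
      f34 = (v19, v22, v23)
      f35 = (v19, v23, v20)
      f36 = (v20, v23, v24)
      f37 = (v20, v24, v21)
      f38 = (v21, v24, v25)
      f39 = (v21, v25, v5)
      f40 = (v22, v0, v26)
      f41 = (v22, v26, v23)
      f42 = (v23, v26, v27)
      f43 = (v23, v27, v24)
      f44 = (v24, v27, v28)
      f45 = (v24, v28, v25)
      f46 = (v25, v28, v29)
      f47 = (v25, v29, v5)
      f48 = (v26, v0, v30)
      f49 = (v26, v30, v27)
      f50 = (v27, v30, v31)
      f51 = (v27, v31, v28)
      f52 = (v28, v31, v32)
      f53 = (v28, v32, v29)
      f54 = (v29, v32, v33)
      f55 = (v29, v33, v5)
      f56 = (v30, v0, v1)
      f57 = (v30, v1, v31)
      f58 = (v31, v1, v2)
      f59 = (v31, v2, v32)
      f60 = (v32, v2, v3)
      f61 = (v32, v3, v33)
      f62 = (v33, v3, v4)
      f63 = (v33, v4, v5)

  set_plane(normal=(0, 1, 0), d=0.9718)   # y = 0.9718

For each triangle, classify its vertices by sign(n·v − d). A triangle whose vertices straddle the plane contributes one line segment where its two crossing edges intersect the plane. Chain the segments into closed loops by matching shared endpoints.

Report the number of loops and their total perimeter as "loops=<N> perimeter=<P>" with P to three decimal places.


Straddling triangles (10 of 64):
  (v7,v10,v11) [--+] → (0, 0.9718, -0.765854)–(0.638634, 0.9718, -0.4017)  len=0.7352
  (v7,v11,v8) [-+-] → (0.638634, 0.9718, -0.4017)–(0.638634, 0.9718, 0.185212)  len=0.5869
  (v8,v11,v12) [-++] → (0.638634, 0.9718, 0.185212)–(0.638634, 0.9718, 0.4017)  len=0.2165
  (v8,v12,v9) [-+-] → (0.638634, 0.9718, 0.4017)–(0.205378, 0.9718, 0.648777)  len=0.4988
  (v9,v12,v13) [-+-] → (0.205378, 0.9718, 0.648777)–(0, 0.9718, 0.765854)  len=0.2364
  (v10,v14,v11) [--+] → (-0.205378, 0.9718, -0.648777)–(0, 0.9718, -0.765854)  len=0.2364
  (v11,v14,v15) [+--] → (-0.205378, 0.9718, -0.648777)–(-0.638634, 0.9718, -0.4017)  len=0.4988
  (v11,v15,v12) [+-+] → (-0.638634, 0.9718, -0.4017)–(-0.638634, 0.9718, -0.185212)  len=0.2165
  (v12,v15,v16) [+--] → (-0.638634, 0.9718, -0.185212)–(-0.638634, 0.9718, 0.4017)  len=0.5869
  (v12,v16,v13) [+--] → (-0.638634, 0.9718, 0.4017)–(0, 0.9718, 0.765854)  len=0.7352

Chained into 1 loop(s):
  loop 1: 10 segments, perimeter = 4.5474
Total perimeter = 4.547

loops=1 perimeter=4.547


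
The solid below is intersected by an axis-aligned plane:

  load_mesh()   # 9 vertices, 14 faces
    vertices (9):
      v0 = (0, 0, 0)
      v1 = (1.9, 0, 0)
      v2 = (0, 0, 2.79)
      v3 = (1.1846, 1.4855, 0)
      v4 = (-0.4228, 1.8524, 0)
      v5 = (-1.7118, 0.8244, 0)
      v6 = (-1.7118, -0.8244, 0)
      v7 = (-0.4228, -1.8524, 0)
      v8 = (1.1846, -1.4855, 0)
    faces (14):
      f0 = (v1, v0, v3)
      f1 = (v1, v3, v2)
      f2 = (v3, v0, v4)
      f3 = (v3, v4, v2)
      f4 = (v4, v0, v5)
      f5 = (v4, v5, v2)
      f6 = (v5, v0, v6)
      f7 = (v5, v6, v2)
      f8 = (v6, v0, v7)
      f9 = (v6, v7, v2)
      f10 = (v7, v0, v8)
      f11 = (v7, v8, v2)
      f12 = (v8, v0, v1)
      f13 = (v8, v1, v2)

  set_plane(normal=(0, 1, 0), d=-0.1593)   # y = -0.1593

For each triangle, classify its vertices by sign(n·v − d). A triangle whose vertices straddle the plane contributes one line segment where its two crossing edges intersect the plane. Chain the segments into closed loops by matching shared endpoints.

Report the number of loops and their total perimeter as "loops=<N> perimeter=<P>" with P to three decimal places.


Straddling triangles (8 of 14):
  (v5,v0,v6) [++-] → (-0.330774, -0.1593, 0)–(-1.7118, -0.1593, 0)  len=1.3810
  (v5,v6,v2) [+-+] → (-1.7118, -0.1593, 0)–(-0.330774, -0.1593, 2.25088)  len=2.6408
  (v6,v0,v7) [-+-] → (-0.330774, -0.1593, 0)–(-0.0363593, -0.1593, 0)  len=0.2944
  (v6,v7,v2) [--+] → (-0.0363593, -0.1593, 2.55007)–(-0.330774, -0.1593, 2.25088)  len=0.4198
  (v7,v0,v8) [-+-] → (-0.0363593, -0.1593, 0)–(0.127033, -0.1593, 0)  len=0.1634
  (v7,v8,v2) [--+] → (0.127033, -0.1593, 2.49081)–(-0.0363593, -0.1593, 2.55007)  len=0.1738
  (v8,v0,v1) [-++] → (0.127033, -0.1593, 0)–(1.82328, -0.1593, 0)  len=1.6963
  (v8,v1,v2) [-++] → (1.82328, -0.1593, 0)–(0.127033, -0.1593, 2.49081)  len=3.0135

Chained into 1 loop(s):
  loop 1: 8 segments, perimeter = 9.7830
Total perimeter = 9.783

loops=1 perimeter=9.783


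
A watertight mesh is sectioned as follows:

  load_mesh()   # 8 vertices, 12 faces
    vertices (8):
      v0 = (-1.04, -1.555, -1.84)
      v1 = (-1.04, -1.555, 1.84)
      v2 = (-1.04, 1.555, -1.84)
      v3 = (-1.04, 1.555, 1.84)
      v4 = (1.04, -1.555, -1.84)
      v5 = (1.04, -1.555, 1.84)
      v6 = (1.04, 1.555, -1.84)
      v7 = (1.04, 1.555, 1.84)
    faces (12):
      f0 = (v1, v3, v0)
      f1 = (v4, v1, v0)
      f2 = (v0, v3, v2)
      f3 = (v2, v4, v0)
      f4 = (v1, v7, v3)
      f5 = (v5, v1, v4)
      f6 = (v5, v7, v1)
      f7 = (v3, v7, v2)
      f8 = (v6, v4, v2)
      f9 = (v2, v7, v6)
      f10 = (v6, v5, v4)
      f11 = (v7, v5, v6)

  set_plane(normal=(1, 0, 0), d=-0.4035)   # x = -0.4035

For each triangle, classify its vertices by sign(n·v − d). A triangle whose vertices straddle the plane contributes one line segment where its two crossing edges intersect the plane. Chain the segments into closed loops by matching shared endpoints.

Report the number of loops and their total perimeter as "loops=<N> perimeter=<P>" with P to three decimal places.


Straddling triangles (8 of 12):
  (v4,v1,v0) [+--] → (-0.4035, -1.555, 0.713885)–(-0.4035, -1.555, -1.84)  len=2.5539
  (v2,v4,v0) [-+-] → (-0.4035, 0.60331, -1.84)–(-0.4035, -1.555, -1.84)  len=2.1583
  (v1,v7,v3) [-+-] → (-0.4035, -0.60331, 1.84)–(-0.4035, 1.555, 1.84)  len=2.1583
  (v5,v1,v4) [+-+] → (-0.4035, -1.555, 1.84)–(-0.4035, -1.555, 0.713885)  len=1.1261
  (v5,v7,v1) [++-] → (-0.4035, -0.60331, 1.84)–(-0.4035, -1.555, 1.84)  len=0.9517
  (v3,v7,v2) [-+-] → (-0.4035, 1.555, 1.84)–(-0.4035, 1.555, -0.713885)  len=2.5539
  (v6,v4,v2) [++-] → (-0.4035, 0.60331, -1.84)–(-0.4035, 1.555, -1.84)  len=0.9517
  (v2,v7,v6) [-++] → (-0.4035, 1.555, -0.713885)–(-0.4035, 1.555, -1.84)  len=1.1261

Chained into 1 loop(s):
  loop 1: 8 segments, perimeter = 13.5800
Total perimeter = 13.580

loops=1 perimeter=13.580


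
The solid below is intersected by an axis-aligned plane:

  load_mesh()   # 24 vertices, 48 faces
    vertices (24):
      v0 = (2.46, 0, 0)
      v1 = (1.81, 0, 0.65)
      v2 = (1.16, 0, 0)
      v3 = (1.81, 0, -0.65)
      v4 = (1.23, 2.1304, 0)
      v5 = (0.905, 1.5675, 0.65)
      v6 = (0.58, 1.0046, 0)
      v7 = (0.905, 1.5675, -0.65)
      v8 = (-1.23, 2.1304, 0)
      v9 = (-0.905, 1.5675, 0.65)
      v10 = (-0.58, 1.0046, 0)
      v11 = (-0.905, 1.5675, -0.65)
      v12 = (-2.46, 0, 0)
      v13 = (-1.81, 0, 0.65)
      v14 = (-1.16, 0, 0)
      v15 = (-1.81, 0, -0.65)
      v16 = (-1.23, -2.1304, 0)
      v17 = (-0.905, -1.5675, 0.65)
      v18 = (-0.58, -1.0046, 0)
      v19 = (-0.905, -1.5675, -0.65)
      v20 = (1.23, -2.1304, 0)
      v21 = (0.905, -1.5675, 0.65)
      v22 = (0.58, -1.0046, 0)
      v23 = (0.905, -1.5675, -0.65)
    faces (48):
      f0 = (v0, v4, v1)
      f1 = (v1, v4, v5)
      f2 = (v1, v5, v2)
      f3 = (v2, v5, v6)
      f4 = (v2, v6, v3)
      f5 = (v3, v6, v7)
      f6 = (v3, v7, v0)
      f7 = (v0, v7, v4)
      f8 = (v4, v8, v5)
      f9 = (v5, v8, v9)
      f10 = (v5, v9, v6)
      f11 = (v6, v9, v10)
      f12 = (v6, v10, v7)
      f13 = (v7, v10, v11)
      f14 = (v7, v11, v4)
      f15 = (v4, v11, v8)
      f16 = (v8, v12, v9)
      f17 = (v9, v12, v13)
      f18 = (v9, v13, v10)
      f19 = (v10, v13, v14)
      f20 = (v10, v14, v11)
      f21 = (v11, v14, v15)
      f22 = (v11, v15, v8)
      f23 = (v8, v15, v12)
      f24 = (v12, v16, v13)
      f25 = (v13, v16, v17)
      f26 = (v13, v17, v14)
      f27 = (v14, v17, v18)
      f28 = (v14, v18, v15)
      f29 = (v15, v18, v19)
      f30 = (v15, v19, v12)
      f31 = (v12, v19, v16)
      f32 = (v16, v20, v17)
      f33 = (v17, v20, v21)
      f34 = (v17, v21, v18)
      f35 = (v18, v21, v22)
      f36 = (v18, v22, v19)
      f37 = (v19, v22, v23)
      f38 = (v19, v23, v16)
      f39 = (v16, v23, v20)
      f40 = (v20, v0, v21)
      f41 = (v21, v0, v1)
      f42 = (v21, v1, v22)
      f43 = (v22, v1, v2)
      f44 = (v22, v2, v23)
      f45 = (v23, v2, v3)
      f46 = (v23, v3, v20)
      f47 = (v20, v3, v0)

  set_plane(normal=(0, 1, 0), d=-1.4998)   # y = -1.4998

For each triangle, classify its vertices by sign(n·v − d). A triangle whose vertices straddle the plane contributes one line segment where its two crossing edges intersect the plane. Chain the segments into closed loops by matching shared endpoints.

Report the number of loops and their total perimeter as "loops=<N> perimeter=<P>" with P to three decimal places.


Straddling triangles (18 of 48):
  (v12,v16,v13) [+-+] → (-1.59408, -1.4998, 0)–(-1.40168, -1.4998, 0.1924)  len=0.2721
  (v13,v16,v17) [+--] → (-1.40168, -1.4998, 0.1924)–(-0.944087, -1.4998, 0.65)  len=0.6471
  (v13,v17,v14) [+-+] → (-0.944087, -1.4998, 0.65)–(-0.916013, -1.4998, 0.621927)  len=0.0397
  (v14,v17,v18) [+-+] → (-0.916013, -1.4998, 0.621927)–(-0.865912, -1.4998, 0.571824)  len=0.0709
  (v15,v18,v19) [++-] → (-0.865912, -1.4998, -0.571824)–(-0.944087, -1.4998, -0.65)  len=0.1106
  (v15,v19,v12) [+-+] → (-0.944087, -1.4998, -0.65)–(-0.97216, -1.4998, -0.621927)  len=0.0397
  (v12,v19,v16) [+--] → (-0.97216, -1.4998, -0.621927)–(-1.59408, -1.4998, 0)  len=0.8795
  (v17,v21,v18) [--+] → (0.726399, -1.4998, 0.571824)–(-0.865912, -1.4998, 0.571824)  len=1.5923
  (v18,v21,v22) [+-+] → (0.726399, -1.4998, 0.571824)–(0.865912, -1.4998, 0.571824)  len=0.1395
  (v18,v22,v19) [++-] → (-0.726399, -1.4998, -0.571824)–(-0.865912, -1.4998, -0.571824)  len=0.1395
  (v19,v22,v23) [-+-] → (-0.726399, -1.4998, -0.571824)–(0.865912, -1.4998, -0.571824)  len=1.5923
  (v20,v0,v21) [-+-] → (1.59408, -1.4998, 0)–(0.97216, -1.4998, 0.621927)  len=0.8795
  (v21,v0,v1) [-++] → (0.97216, -1.4998, 0.621927)–(0.944087, -1.4998, 0.65)  len=0.0397
  (v21,v1,v22) [-++] → (0.944087, -1.4998, 0.65)–(0.865912, -1.4998, 0.571824)  len=0.1106
  (v22,v2,v23) [++-] → (0.916013, -1.4998, -0.621927)–(0.865912, -1.4998, -0.571824)  len=0.0709
  (v23,v2,v3) [-++] → (0.916013, -1.4998, -0.621927)–(0.944087, -1.4998, -0.65)  len=0.0397
  (v23,v3,v20) [-+-] → (0.944087, -1.4998, -0.65)–(1.40168, -1.4998, -0.1924)  len=0.6471
  (v20,v3,v0) [-++] → (1.40168, -1.4998, -0.1924)–(1.59408, -1.4998, 0)  len=0.2721

Chained into 1 loop(s):
  loop 1: 18 segments, perimeter = 7.5828
Total perimeter = 7.583

loops=1 perimeter=7.583


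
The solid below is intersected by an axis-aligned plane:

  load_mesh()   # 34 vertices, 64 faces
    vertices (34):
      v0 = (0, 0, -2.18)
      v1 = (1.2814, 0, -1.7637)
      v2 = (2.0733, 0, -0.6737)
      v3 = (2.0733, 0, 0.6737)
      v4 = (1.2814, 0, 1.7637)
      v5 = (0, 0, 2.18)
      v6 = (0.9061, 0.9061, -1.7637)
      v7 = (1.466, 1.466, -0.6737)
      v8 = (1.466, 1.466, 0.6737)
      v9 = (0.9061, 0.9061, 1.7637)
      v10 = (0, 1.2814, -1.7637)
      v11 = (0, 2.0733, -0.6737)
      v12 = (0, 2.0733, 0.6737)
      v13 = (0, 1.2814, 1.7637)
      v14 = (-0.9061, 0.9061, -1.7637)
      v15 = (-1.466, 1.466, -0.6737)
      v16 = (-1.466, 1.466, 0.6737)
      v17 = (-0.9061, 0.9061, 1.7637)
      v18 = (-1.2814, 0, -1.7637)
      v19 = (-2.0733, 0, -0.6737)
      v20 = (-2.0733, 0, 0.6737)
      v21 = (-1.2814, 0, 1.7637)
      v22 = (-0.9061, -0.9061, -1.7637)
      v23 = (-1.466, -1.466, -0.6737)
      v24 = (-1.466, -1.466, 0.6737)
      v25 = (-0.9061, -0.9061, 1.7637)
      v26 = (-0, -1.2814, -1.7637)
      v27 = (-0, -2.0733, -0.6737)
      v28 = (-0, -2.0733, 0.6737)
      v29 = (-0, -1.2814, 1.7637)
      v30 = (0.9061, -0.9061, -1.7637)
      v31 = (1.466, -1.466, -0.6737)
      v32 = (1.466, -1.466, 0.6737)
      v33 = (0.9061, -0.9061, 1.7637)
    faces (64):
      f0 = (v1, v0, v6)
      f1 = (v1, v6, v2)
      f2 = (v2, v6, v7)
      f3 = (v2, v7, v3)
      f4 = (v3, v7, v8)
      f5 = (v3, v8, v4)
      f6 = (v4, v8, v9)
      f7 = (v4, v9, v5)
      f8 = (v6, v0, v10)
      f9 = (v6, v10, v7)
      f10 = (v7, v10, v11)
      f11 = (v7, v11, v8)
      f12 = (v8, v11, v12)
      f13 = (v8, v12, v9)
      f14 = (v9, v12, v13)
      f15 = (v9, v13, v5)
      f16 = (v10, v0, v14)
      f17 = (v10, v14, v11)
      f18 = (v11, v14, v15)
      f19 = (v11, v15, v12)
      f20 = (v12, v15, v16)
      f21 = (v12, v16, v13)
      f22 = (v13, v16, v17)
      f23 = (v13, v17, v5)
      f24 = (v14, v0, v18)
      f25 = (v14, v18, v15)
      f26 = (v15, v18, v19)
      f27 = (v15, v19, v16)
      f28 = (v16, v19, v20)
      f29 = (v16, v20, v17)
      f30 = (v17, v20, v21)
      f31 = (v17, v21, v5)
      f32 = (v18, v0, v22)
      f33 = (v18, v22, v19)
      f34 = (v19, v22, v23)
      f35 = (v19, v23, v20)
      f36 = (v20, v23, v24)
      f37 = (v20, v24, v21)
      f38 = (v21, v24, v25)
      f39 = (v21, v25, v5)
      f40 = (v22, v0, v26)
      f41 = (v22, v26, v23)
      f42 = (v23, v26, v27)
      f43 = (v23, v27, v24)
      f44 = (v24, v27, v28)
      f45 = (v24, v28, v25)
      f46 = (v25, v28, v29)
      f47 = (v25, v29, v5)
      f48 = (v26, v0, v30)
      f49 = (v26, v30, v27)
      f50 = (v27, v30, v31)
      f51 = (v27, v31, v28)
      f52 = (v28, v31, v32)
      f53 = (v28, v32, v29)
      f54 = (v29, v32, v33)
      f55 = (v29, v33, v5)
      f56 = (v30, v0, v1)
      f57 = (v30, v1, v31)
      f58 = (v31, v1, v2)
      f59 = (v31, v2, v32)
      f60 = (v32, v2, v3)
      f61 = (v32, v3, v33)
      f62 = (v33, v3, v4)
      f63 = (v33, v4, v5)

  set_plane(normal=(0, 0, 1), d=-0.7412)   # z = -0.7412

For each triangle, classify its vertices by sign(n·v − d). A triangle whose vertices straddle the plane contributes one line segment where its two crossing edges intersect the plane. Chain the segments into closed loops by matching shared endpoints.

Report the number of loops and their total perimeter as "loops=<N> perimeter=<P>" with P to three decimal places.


loops=1 perimeter=12.394

Straddling triangles (16 of 64):
  (v1,v6,v2) [--+] → (2.00102, 0.0561117, -0.7412)–(2.02426, 0, -0.7412)  len=0.0607
  (v2,v6,v7) [+-+] → (2.00102, 0.0561117, -0.7412)–(1.43133, 1.43133, -0.7412)  len=1.4885
  (v6,v10,v7) [--+] → (1.37522, 1.45457, -0.7412)–(1.43133, 1.43133, -0.7412)  len=0.0607
  (v7,v10,v11) [+-+] → (1.37522, 1.45457, -0.7412)–(0, 2.02426, -0.7412)  len=1.4885
  (v10,v14,v11) [--+] → (-0.0561117, 2.00102, -0.7412)–(0, 2.02426, -0.7412)  len=0.0607
  (v11,v14,v15) [+-+] → (-0.0561117, 2.00102, -0.7412)–(-1.43133, 1.43133, -0.7412)  len=1.4885
  (v14,v18,v15) [--+] → (-1.45457, 1.37522, -0.7412)–(-1.43133, 1.43133, -0.7412)  len=0.0607
  (v15,v18,v19) [+-+] → (-1.45457, 1.37522, -0.7412)–(-2.02426, 0, -0.7412)  len=1.4885
  (v18,v22,v19) [--+] → (-2.00102, -0.0561117, -0.7412)–(-2.02426, 0, -0.7412)  len=0.0607
  (v19,v22,v23) [+-+] → (-2.00102, -0.0561117, -0.7412)–(-1.43133, -1.43133, -0.7412)  len=1.4885
  (v22,v26,v23) [--+] → (-1.37522, -1.45457, -0.7412)–(-1.43133, -1.43133, -0.7412)  len=0.0607
  (v23,v26,v27) [+-+] → (-1.37522, -1.45457, -0.7412)–(0, -2.02426, -0.7412)  len=1.4885
  (v26,v30,v27) [--+] → (0.0561117, -2.00102, -0.7412)–(0, -2.02426, -0.7412)  len=0.0607
  (v27,v30,v31) [+-+] → (0.0561117, -2.00102, -0.7412)–(1.43133, -1.43133, -0.7412)  len=1.4885
  (v30,v1,v31) [--+] → (1.45457, -1.37522, -0.7412)–(1.43133, -1.43133, -0.7412)  len=0.0607
  (v31,v1,v2) [+-+] → (1.45457, -1.37522, -0.7412)–(2.02426, 0, -0.7412)  len=1.4885

Chained into 1 loop(s):
  loop 1: 16 segments, perimeter = 12.3942
Total perimeter = 12.394
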